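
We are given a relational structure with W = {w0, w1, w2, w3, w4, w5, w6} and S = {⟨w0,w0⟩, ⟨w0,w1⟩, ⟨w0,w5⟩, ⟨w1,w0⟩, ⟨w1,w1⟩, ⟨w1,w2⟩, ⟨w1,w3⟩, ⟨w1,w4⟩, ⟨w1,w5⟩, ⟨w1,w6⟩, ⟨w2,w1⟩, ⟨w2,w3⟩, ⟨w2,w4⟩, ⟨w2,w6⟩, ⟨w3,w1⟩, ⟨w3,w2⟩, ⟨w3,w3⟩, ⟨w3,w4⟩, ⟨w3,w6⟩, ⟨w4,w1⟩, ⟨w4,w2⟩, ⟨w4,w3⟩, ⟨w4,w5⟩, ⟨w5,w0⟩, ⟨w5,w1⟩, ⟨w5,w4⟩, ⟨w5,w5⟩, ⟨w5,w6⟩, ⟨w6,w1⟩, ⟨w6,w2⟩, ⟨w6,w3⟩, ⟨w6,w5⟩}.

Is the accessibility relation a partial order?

No

Reflexive: no — w2 is not related to itself.
Transitive: no — w0 S w1 and w1 S w2, but not w0 S w2.
Antisymmetric: no — w0 S w1 and w1 S w0 with w0 ≠ w1.
So S is not a partial order.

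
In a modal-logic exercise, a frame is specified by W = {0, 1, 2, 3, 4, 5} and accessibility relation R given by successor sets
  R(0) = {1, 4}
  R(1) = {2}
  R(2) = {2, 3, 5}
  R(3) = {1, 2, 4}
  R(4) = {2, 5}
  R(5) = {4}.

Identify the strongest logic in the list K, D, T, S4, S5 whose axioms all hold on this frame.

Serial (axiom D): yes — every world has a successor (e.g. 0 R 1).
Reflexive (axiom T): no — 0 is not related to itself.
Transitive (axiom 4): no — 0 R 1 and 1 R 2, but not 0 R 2.
Euclidean (axiom 5): no — 0 R 1 and 0 R 4, but not 1 R 4.
So F validates K, D; T would additionally require R to be reflexive. The strongest is D.

D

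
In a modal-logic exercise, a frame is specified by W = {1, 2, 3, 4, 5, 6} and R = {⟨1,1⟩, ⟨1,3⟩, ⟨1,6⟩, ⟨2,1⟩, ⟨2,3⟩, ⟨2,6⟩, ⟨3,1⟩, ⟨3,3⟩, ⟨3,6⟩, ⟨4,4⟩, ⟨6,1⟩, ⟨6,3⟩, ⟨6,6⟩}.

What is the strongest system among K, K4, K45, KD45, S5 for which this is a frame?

K45

Transitive (axiom 4): yes — every two-step R-path is closed by a direct edge.
Euclidean (axiom 5): yes — any two successors of a common world are R-related.
Serial (axiom D): no — 5 has no R-successor.
Reflexive (axiom T): no — 2 is not related to itself.
So F validates K, K4, K45; KD45 would additionally require R to be serial. The strongest is K45.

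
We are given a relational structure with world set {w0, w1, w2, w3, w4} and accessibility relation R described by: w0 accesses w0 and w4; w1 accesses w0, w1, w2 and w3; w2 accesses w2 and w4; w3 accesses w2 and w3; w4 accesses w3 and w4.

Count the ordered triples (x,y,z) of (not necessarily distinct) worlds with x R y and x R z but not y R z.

Enumerating: (w0,w4,w0), (w1,w0,w1), (w1,w0,w2), (w1,w0,w3), (w1,w2,w0), (w1,w2,w1), (w1,w2,w3), (w1,w3,w0), (w1,w3,w1), (w2,w4,w2), (w3,w2,w3), (w4,w3,w4).

12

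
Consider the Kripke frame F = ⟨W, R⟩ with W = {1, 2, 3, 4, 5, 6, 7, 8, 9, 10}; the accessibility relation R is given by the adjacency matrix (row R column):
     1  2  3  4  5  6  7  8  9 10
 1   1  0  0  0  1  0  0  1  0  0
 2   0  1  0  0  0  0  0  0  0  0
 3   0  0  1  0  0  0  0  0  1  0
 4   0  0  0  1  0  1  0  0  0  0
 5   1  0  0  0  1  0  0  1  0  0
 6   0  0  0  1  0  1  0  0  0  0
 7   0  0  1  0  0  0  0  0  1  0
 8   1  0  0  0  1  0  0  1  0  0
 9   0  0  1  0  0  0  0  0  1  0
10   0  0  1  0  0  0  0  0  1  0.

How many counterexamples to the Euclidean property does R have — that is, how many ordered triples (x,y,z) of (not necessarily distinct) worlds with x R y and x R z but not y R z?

0

R is Euclidean; there are no such tuples.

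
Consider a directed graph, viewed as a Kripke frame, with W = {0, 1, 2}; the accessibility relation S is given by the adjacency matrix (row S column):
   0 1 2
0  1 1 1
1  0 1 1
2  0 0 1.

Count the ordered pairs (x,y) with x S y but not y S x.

3

Enumerating: (0,1), (0,2), (1,2).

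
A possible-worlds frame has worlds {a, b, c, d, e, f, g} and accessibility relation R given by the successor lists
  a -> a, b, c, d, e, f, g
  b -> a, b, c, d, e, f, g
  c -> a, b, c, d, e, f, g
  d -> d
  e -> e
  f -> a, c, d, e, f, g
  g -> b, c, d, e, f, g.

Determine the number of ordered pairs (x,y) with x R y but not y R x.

Enumerating: (a,d), (a,e), (a,g), (b,d), (b,e), (b,f), (c,d), (c,e), (f,d), (f,e), (g,d), (g,e).

12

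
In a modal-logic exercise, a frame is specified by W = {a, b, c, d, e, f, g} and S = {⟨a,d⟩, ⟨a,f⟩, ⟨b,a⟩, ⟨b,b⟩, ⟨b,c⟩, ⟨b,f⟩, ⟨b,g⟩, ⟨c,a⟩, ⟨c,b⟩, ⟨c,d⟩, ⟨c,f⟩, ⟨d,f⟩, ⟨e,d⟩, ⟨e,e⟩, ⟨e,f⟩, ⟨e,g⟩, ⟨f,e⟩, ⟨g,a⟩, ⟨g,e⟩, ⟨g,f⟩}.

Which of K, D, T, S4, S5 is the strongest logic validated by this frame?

D

Serial (axiom D): yes — every world has a successor (e.g. a S d).
Reflexive (axiom T): no — a is not related to itself.
Transitive (axiom 4): no — a S f and f S e, but not a S e.
Euclidean (axiom 5): no — a S f and a S d, but not f S d.
So F validates K, D; T would additionally require S to be reflexive. The strongest is D.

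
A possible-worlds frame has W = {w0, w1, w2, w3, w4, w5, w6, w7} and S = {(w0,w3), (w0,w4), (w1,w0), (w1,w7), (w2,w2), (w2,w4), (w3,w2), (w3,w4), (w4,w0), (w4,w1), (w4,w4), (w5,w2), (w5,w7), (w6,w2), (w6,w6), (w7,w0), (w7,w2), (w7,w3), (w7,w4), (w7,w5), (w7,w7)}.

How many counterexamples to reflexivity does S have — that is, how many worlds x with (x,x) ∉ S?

Enumerating: w0, w1, w3, w5.

4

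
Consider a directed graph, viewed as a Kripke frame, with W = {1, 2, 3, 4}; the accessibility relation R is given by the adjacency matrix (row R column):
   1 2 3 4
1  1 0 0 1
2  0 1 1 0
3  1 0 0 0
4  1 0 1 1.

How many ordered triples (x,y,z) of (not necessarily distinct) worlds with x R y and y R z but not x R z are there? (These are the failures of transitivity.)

3

Enumerating: (1,4,3), (2,3,1), (3,1,4).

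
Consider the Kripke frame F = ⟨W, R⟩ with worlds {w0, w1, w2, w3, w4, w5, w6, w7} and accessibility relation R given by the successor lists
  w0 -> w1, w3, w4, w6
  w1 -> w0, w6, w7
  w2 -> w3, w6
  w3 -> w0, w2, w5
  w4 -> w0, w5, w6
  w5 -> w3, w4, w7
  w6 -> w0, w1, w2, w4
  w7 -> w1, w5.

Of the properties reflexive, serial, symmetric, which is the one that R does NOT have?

Reflexive: no — w0 is not related to itself.
Serial: yes — every world has a successor (e.g. w0 R w1).
Symmetric: yes — every pair in R has its reverse in R.
Only reflexive fails.

reflexive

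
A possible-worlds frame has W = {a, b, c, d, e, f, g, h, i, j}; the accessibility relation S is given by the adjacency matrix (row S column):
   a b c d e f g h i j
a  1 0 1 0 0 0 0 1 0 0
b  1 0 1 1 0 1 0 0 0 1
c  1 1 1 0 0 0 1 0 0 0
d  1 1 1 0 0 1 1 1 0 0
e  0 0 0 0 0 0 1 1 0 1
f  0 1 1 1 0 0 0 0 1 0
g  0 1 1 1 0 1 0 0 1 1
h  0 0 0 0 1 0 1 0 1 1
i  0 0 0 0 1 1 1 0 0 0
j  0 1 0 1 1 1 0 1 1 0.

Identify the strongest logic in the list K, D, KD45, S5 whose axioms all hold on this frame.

Serial (axiom D): yes — every world has a successor (e.g. a S a).
Euclidean (axiom 5): no — a S c and a S h, but not c S h.
Transitive (axiom 4): no — a S c and c S b, but not a S b.
Reflexive (axiom T): no — b is not related to itself.
So F validates K, D; KD45 would additionally require S to be Euclidean and transitive. The strongest is D.

D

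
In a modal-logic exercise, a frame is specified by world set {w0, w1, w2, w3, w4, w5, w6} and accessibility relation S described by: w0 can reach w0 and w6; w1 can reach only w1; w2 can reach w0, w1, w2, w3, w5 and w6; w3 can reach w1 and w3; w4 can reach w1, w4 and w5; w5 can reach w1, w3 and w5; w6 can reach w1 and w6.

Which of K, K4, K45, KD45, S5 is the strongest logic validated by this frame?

K

Transitive (axiom 4): no — w0 S w6 and w6 S w1, but not w0 S w1.
Euclidean (axiom 5): no — w2 S w0 and w2 S w1, but not w0 S w1.
Serial (axiom D): yes — every world has a successor (e.g. w0 S w0).
Reflexive (axiom T): yes — every world is S-related to itself.
So F validates K; K4 would additionally require S to be transitive. The strongest is K.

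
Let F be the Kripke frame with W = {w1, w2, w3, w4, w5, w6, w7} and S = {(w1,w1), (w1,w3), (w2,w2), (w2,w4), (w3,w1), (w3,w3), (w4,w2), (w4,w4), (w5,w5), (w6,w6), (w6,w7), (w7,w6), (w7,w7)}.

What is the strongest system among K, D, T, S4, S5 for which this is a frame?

S5

Serial (axiom D): yes — every world has a successor (e.g. w1 S w1).
Reflexive (axiom T): yes — every world is S-related to itself.
Transitive (axiom 4): yes — every two-step S-path is closed by a direct edge.
Euclidean (axiom 5): yes — any two successors of a common world are S-related.
So F validates K, D, T, S4, S5. The strongest is S5.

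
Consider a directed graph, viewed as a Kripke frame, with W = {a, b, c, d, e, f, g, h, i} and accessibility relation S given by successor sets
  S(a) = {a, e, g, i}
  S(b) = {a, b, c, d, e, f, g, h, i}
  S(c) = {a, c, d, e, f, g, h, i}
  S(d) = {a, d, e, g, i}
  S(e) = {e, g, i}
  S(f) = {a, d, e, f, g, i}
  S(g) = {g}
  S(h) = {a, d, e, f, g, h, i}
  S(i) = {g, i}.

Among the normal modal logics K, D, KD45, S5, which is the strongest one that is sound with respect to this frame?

Serial (axiom D): yes — every world has a successor (e.g. a S a).
Euclidean (axiom 5): no — a S g and a S e, but not g S e.
Transitive (axiom 4): yes — every two-step S-path is closed by a direct edge.
Reflexive (axiom T): yes — every world is S-related to itself.
So F validates K, D; KD45 would additionally require S to be Euclidean. The strongest is D.

D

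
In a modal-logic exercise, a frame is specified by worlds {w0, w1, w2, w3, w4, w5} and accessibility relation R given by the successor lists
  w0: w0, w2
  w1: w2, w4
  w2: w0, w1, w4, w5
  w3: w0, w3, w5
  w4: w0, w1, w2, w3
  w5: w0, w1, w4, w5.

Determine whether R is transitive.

No

Transitive: no — w0 R w2 and w2 R w1, but not w0 R w1.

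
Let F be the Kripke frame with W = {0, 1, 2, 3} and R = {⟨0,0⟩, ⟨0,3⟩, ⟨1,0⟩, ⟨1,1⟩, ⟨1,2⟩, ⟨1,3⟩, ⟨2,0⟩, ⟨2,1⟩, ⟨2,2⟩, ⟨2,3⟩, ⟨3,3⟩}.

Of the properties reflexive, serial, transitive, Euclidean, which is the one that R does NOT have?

Euclidean

Reflexive: yes — every world is R-related to itself.
Serial: yes — every world has a successor (e.g. 0 R 0).
Transitive: yes — every two-step R-path is closed by a direct edge.
Euclidean: no — 1 R 0 and 1 R 2, but not 0 R 2.
Only Euclidean fails.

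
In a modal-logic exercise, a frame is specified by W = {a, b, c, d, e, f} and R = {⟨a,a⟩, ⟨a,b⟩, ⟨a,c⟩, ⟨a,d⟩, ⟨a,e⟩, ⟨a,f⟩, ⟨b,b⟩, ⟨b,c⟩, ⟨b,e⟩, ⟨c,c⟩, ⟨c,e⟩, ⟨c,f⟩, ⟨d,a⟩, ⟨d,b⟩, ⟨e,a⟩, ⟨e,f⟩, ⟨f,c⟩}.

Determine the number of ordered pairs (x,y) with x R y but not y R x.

Enumerating: (a,b), (a,c), (a,f), (b,c), (b,e), (c,e), (d,b), (e,f).

8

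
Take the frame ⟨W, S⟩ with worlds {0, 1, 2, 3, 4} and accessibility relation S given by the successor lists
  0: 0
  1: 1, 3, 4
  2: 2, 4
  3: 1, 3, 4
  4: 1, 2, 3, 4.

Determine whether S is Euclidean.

Euclidean: no — 4 S 1 and 4 S 2, but not 1 S 2.

No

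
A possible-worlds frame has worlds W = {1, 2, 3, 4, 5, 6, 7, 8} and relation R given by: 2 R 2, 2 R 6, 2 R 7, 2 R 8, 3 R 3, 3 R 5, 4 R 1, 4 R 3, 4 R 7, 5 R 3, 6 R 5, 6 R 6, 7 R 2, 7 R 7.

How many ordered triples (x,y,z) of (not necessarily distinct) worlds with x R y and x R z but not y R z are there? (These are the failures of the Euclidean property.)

19

Enumerating: (2,6,2), (2,6,7), (2,6,8), (2,7,6), (2,7,8), (2,8,2), (2,8,6), (2,8,7), (2,8,8), (3,5,5), (4,1,1), (4,1,3), … and 7 more.
Total: 19.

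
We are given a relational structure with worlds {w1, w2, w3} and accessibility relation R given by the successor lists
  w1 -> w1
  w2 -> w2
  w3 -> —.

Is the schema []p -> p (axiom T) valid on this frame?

Axiom T corresponds to the accessibility relation being reflexive.
Reflexive: no — w3 is not related to itself.

No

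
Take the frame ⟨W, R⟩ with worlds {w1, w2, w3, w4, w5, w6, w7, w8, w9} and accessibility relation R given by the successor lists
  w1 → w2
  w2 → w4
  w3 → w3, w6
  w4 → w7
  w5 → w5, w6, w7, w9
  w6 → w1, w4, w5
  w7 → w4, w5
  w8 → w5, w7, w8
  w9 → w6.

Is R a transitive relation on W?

No

Transitive: no — w1 R w2 and w2 R w4, but not w1 R w4.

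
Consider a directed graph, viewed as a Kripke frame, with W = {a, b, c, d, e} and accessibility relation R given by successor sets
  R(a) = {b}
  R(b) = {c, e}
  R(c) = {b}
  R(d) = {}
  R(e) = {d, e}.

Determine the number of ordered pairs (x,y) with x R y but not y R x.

Enumerating: (a,b), (b,e), (e,d).

3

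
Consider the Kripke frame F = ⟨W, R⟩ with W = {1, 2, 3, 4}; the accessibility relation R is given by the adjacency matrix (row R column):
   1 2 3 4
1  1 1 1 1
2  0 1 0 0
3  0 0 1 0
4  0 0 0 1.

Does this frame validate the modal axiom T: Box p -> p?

Yes

Axiom T corresponds to the accessibility relation being reflexive.
Reflexive: yes — every world is R-related to itself.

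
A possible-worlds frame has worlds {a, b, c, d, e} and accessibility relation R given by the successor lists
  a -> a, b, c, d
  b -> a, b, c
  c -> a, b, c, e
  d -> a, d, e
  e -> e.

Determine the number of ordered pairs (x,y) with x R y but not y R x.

Enumerating: (c,e), (d,e).

2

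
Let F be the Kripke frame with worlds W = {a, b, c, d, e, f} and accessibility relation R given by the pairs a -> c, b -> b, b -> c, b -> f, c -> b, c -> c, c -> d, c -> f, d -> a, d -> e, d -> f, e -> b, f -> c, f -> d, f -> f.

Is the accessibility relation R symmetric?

No

Symmetric: no — a R c but not c R a.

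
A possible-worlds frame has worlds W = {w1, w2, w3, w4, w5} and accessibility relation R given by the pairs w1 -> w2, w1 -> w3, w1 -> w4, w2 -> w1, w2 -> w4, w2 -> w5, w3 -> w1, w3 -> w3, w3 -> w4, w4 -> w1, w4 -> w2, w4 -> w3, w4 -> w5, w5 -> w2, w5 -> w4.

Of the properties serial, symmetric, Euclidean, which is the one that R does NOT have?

Serial: yes — every world has a successor (e.g. w1 R w2).
Symmetric: yes — every pair in R has its reverse in R.
Euclidean: no — w1 R w2 and w1 R w3, but not w2 R w3.
Only Euclidean fails.

Euclidean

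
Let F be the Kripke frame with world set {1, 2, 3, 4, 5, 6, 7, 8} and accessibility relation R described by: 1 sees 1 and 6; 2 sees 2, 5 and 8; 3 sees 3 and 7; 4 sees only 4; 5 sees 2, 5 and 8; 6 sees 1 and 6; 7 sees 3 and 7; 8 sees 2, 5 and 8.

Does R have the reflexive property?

Yes

Reflexive: yes — every world is R-related to itself.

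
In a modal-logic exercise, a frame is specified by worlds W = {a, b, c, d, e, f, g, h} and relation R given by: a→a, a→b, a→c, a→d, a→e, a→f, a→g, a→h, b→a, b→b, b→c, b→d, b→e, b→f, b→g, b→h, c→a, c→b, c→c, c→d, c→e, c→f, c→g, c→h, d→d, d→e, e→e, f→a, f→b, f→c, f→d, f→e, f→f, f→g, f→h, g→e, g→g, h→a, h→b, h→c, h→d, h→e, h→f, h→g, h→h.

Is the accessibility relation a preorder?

Reflexive: yes — every world is R-related to itself.
Transitive: yes — every two-step R-path is closed by a direct edge.
So R is a preorder.

Yes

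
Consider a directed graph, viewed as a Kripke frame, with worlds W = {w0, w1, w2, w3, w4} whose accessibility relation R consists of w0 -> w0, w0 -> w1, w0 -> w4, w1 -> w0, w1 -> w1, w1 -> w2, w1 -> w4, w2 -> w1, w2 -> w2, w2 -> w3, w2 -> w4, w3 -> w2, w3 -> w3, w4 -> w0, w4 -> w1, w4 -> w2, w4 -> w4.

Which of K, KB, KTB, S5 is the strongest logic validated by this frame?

KTB

Symmetric (axiom B): yes — every pair in R has its reverse in R.
Reflexive (axiom T): yes — every world is R-related to itself.
Euclidean (axiom 5): no — w1 R w0 and w1 R w2, but not w0 R w2.
So F validates K, KB, KTB; S5 would additionally require R to be Euclidean. The strongest is KTB.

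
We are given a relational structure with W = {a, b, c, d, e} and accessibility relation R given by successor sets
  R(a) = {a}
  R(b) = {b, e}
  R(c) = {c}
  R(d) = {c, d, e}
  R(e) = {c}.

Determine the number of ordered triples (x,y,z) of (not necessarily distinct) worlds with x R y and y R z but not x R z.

Enumerating: (b,e,c).

1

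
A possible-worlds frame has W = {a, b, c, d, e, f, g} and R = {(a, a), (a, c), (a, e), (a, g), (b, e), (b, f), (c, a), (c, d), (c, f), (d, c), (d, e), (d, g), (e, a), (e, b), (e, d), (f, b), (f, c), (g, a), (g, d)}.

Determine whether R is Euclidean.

Euclidean: no — a R c and a R e, but not c R e.

No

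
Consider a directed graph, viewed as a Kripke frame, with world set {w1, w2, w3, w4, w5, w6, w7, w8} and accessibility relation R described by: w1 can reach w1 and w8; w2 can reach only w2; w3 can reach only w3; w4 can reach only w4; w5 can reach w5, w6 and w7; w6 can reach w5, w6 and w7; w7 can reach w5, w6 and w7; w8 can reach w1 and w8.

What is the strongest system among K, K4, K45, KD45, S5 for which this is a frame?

Transitive (axiom 4): yes — every two-step R-path is closed by a direct edge.
Euclidean (axiom 5): yes — any two successors of a common world are R-related.
Serial (axiom D): yes — every world has a successor (e.g. w1 R w1).
Reflexive (axiom T): yes — every world is R-related to itself.
So F validates K, K4, K45, KD45, S5. The strongest is S5.

S5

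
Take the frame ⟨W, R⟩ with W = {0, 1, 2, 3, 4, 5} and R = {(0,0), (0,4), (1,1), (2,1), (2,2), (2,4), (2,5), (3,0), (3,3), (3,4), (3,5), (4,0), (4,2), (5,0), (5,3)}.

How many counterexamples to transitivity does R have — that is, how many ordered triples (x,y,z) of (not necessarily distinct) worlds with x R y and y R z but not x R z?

Enumerating: (0,4,2), (2,4,0), (2,5,0), (2,5,3), (3,4,2), (4,0,4), (4,2,1), (4,2,4), (4,2,5), (5,0,4), (5,3,4), (5,3,5).

12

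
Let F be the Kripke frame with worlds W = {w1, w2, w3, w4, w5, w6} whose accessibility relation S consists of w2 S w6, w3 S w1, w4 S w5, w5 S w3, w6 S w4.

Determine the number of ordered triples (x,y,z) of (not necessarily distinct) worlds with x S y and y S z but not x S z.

4

Enumerating: (w2,w6,w4), (w4,w5,w3), (w5,w3,w1), (w6,w4,w5).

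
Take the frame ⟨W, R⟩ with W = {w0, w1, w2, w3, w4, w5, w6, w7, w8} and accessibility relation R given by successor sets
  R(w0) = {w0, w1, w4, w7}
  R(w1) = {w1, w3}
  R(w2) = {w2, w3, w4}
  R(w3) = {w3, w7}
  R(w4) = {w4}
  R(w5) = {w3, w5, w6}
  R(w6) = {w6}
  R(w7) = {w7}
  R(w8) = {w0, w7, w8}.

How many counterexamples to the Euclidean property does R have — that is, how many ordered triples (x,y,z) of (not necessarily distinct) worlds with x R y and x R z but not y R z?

22

Enumerating: (w0,w1,w0), (w0,w1,w4), (w0,w1,w7), (w0,w4,w0), (w0,w4,w1), (w0,w4,w7), (w0,w7,w0), (w0,w7,w1), (w0,w7,w4), (w1,w3,w1), (w2,w3,w2), (w2,w3,w4), … and 10 more.
Total: 22.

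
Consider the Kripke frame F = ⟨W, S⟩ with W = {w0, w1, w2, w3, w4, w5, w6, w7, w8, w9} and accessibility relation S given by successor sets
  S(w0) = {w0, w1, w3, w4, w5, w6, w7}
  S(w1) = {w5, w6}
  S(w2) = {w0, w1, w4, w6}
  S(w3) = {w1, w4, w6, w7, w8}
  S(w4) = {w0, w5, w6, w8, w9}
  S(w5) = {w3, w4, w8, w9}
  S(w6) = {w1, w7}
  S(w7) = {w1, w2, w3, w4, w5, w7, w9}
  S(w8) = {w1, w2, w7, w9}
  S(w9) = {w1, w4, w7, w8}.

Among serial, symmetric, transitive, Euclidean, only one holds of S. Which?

Serial: yes — every world has a successor (e.g. w0 S w0).
Symmetric: no — w0 S w1 but not w1 S w0.
Transitive: no — w0 S w3 and w3 S w8, but not w0 S w8.
Euclidean: no — w0 S w1 and w0 S w3, but not w1 S w3.
Only serial holds.

serial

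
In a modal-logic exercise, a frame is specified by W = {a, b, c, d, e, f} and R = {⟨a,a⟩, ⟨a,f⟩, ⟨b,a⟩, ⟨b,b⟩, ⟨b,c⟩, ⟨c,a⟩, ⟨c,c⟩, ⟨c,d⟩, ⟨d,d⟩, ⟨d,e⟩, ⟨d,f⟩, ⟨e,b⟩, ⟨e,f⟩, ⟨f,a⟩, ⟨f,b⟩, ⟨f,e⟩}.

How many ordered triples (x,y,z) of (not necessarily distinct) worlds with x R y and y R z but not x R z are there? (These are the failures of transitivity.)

17

Enumerating: (a,f,b), (a,f,e), (b,a,f), (b,c,d), (c,a,f), (c,d,e), (c,d,f), (d,e,b), (d,f,a), (d,f,b), (e,b,a), (e,b,c), (e,f,a), (e,f,e), (f,a,f), (f,b,c), (f,e,f).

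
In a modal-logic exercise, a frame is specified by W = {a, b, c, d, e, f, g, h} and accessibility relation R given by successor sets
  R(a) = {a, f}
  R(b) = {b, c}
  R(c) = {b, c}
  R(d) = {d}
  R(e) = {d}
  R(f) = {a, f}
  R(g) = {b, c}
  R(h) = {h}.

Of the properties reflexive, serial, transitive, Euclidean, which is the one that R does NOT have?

reflexive

Reflexive: no — e is not related to itself.
Serial: yes — every world has a successor (e.g. a R a).
Transitive: yes — every two-step R-path is closed by a direct edge.
Euclidean: yes — any two successors of a common world are R-related.
Only reflexive fails.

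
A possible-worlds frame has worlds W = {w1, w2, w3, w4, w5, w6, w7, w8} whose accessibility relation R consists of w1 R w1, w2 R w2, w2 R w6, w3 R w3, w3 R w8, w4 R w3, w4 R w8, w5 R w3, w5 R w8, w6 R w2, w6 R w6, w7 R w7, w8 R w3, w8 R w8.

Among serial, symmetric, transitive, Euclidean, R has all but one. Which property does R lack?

symmetric

Serial: yes — every world has a successor (e.g. w1 R w1).
Symmetric: no — w4 R w3 but not w3 R w4.
Transitive: yes — every two-step R-path is closed by a direct edge.
Euclidean: yes — any two successors of a common world are R-related.
Only symmetric fails.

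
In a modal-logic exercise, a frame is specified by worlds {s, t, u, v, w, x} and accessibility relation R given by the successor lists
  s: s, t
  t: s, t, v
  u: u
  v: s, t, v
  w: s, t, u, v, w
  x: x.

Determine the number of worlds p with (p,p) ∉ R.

0

R is reflexive; there are no such worlds.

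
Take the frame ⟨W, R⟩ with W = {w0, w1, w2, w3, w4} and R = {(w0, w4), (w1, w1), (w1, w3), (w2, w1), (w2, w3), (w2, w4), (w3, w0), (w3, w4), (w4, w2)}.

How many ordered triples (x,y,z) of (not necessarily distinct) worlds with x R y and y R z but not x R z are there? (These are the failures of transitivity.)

9

Enumerating: (w0,w4,w2), (w1,w3,w0), (w1,w3,w4), (w2,w3,w0), (w2,w4,w2), (w3,w4,w2), (w4,w2,w1), (w4,w2,w3), (w4,w2,w4).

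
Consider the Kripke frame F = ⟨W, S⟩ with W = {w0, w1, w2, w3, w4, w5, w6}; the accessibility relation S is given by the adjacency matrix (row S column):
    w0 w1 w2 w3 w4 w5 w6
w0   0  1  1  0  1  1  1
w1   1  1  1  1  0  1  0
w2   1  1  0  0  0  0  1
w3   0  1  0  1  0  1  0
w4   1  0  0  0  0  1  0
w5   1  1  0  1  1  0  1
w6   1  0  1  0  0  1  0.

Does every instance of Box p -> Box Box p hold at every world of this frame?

No

Axiom 4 corresponds to the accessibility relation being transitive.
Transitive: no — w0 S w1 and w1 S w3, but not w0 S w3.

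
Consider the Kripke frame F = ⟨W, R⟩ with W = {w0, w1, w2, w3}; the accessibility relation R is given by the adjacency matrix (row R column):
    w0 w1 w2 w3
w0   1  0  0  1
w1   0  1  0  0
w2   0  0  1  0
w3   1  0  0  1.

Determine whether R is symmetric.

Yes

Symmetric: yes — every pair in R has its reverse in R.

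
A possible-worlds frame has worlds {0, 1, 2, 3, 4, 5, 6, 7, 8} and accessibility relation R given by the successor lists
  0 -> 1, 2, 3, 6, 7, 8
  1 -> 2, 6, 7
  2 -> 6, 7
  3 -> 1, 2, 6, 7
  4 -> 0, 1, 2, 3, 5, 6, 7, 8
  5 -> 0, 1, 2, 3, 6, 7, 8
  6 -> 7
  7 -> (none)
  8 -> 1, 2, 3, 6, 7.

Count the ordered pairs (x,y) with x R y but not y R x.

36

Enumerating: (0,1), (0,2), (0,3), (0,6), (0,7), (0,8), (1,2), (1,6), (1,7), (2,6), (2,7), (3,1), … and 24 more.
Total: 36.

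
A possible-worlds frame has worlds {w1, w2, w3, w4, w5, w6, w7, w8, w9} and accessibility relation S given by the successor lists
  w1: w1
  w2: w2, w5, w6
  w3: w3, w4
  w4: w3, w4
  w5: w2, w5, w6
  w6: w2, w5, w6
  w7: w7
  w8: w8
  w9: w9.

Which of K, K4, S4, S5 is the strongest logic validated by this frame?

S5

Transitive (axiom 4): yes — every two-step S-path is closed by a direct edge.
Reflexive (axiom T): yes — every world is S-related to itself.
Euclidean (axiom 5): yes — any two successors of a common world are S-related.
So F validates K, K4, S4, S5. The strongest is S5.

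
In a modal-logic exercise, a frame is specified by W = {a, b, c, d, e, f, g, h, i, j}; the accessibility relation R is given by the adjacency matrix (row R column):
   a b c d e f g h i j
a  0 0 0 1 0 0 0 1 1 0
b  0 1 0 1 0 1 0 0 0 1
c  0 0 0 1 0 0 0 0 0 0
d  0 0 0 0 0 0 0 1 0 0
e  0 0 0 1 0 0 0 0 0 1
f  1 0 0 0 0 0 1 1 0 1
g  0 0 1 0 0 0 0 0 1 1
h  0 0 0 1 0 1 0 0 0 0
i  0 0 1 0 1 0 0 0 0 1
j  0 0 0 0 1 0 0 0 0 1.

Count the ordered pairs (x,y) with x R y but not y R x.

Enumerating: (a,d), (a,h), (a,i), (b,d), (b,f), (b,j), (c,d), (e,d), (f,a), (f,g), (f,j), (g,c), (g,i), (g,j), (i,c), (i,e), (i,j).

17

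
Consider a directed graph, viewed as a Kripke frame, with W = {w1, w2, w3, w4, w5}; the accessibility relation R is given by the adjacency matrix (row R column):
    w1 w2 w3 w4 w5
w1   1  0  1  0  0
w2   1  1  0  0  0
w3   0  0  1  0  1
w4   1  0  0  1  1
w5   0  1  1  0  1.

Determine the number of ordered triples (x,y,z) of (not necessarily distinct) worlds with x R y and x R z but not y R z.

9

Enumerating: (w1,w3,w1), (w2,w1,w2), (w4,w1,w4), (w4,w1,w5), (w4,w5,w1), (w4,w5,w4), (w5,w2,w3), (w5,w2,w5), (w5,w3,w2).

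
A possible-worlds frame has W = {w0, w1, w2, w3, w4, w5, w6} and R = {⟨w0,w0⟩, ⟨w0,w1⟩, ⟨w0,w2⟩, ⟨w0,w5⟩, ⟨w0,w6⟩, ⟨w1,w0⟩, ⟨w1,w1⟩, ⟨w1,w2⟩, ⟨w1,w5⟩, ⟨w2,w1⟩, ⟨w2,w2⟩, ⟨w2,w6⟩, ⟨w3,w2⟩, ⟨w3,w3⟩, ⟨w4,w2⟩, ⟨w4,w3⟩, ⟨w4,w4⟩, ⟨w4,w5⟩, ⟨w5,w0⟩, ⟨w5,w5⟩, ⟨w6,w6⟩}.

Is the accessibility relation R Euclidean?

Euclidean: no — w0 R w1 and w0 R w6, but not w1 R w6.

No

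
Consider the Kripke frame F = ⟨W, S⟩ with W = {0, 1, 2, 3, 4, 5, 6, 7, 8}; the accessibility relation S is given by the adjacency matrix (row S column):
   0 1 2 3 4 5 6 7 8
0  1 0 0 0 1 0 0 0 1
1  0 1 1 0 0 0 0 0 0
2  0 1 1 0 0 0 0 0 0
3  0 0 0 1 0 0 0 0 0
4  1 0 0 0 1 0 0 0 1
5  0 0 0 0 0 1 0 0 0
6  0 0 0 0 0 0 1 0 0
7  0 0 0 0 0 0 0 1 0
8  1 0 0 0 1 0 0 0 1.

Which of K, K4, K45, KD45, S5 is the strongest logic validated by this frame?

S5

Transitive (axiom 4): yes — every two-step S-path is closed by a direct edge.
Euclidean (axiom 5): yes — any two successors of a common world are S-related.
Serial (axiom D): yes — every world has a successor (e.g. 0 S 0).
Reflexive (axiom T): yes — every world is S-related to itself.
So F validates K, K4, K45, KD45, S5. The strongest is S5.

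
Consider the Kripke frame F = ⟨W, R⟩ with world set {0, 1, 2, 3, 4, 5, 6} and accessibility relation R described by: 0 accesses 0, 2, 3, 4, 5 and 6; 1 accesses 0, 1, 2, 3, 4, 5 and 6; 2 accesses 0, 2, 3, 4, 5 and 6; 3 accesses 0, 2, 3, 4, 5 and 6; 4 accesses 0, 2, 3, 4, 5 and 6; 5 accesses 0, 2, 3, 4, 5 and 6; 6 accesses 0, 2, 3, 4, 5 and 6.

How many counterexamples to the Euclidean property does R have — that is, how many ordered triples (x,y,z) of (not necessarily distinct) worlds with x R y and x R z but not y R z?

Enumerating: (1,0,1), (1,2,1), (1,3,1), (1,4,1), (1,5,1), (1,6,1).

6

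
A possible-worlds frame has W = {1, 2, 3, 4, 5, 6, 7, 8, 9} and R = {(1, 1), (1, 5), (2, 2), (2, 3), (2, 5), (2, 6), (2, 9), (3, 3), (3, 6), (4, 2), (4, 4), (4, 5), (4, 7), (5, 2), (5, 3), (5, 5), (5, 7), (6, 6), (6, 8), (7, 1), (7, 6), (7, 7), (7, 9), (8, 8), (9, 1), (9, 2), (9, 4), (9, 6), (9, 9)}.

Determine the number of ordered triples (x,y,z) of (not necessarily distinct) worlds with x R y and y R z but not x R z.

31

Enumerating: (1,5,2), (1,5,3), (1,5,7), (2,5,7), (2,6,8), (2,9,1), (2,9,4), (3,6,8), (4,2,3), (4,2,6), (4,2,9), (4,5,3), … and 19 more.
Total: 31.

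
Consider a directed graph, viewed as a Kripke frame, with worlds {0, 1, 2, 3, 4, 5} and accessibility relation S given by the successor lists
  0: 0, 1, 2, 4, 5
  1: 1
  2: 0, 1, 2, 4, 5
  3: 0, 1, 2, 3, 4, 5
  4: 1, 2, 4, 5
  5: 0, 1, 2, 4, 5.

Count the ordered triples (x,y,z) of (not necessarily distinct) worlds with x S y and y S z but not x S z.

Enumerating: (4,2,0), (4,5,0).

2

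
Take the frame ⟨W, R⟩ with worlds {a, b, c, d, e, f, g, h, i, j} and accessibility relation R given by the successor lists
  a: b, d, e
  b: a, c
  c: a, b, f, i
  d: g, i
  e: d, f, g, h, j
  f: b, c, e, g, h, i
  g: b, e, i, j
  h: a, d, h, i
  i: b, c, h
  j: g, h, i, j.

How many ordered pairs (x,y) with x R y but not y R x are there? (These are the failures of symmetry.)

19

Enumerating: (a,d), (a,e), (c,a), (d,g), (d,i), (e,d), (e,h), (e,j), (f,b), (f,g), (f,h), (f,i), … and 7 more.
Total: 19.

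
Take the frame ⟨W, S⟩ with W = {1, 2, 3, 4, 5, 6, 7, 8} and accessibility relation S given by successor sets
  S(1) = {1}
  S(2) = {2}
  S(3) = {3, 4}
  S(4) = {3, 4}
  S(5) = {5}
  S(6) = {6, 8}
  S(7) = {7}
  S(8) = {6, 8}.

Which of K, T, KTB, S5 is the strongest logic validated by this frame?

S5

Reflexive (axiom T): yes — every world is S-related to itself.
Symmetric (axiom B): yes — every pair in S has its reverse in S.
Euclidean (axiom 5): yes — any two successors of a common world are S-related.
So F validates K, T, KTB, S5. The strongest is S5.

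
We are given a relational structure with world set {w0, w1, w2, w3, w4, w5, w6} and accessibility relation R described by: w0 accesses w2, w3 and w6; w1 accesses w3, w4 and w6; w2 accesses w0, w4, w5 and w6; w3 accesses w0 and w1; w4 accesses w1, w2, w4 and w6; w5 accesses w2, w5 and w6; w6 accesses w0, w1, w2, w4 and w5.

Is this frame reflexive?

Reflexive: no — w0 is not related to itself.

No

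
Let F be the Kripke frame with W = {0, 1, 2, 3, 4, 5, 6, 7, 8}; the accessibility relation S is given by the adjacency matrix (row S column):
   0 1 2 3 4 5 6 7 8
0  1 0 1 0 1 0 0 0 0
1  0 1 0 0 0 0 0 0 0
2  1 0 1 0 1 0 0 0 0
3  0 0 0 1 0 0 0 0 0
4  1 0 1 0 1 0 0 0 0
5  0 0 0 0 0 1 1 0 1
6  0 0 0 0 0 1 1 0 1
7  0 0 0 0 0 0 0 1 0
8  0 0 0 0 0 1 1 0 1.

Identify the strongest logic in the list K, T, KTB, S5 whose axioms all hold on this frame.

S5

Reflexive (axiom T): yes — every world is S-related to itself.
Symmetric (axiom B): yes — every pair in S has its reverse in S.
Euclidean (axiom 5): yes — any two successors of a common world are S-related.
So F validates K, T, KTB, S5. The strongest is S5.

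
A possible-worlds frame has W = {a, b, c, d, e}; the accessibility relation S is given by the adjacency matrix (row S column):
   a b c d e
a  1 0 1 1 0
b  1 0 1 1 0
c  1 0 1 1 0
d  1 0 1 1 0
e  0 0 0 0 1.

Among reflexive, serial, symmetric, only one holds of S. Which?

serial

Reflexive: no — b is not related to itself.
Serial: yes — every world has a successor (e.g. a S a).
Symmetric: no — b S a but not a S b.
Only serial holds.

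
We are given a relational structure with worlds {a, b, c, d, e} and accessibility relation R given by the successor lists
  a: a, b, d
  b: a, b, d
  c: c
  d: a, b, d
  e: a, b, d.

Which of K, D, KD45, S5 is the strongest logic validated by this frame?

Serial (axiom D): yes — every world has a successor (e.g. a R a).
Euclidean (axiom 5): yes — any two successors of a common world are R-related.
Transitive (axiom 4): yes — every two-step R-path is closed by a direct edge.
Reflexive (axiom T): no — e is not related to itself.
So F validates K, D, KD45; S5 would additionally require R to be reflexive. The strongest is KD45.

KD45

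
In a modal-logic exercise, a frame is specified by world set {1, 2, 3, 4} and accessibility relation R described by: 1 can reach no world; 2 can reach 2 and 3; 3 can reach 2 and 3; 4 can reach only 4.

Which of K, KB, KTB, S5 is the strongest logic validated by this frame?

KB

Symmetric (axiom B): yes — every pair in R has its reverse in R.
Reflexive (axiom T): no — 1 is not related to itself.
Euclidean (axiom 5): yes — any two successors of a common world are R-related.
So F validates K, KB; KTB would additionally require R to be reflexive. The strongest is KB.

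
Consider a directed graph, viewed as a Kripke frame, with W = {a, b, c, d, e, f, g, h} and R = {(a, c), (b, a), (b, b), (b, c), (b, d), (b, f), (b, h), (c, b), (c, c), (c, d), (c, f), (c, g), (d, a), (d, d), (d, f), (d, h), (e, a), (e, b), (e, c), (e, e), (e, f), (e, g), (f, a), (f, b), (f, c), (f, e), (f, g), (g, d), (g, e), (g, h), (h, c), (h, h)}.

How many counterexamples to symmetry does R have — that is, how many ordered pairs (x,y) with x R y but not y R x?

17

Enumerating: (a,c), (b,a), (b,d), (b,h), (c,d), (c,g), (d,a), (d,f), (d,h), (e,a), (e,b), (e,c), (f,a), (f,g), (g,d), (g,h), (h,c).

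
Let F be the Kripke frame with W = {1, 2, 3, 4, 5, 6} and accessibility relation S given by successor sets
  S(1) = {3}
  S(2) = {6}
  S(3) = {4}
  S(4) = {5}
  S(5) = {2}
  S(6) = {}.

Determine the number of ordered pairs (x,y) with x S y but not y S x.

Enumerating: (1,3), (2,6), (3,4), (4,5), (5,2).

5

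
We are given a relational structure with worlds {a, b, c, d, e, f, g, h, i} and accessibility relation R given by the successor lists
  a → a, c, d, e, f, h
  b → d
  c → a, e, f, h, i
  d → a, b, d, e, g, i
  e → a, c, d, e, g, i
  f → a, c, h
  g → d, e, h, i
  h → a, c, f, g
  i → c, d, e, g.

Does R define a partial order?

No

Reflexive: no — b is not related to itself.
Transitive: no — a R c and c R i, but not a R i.
Antisymmetric: no — a R c and c R a with a ≠ c.
So R is not a partial order.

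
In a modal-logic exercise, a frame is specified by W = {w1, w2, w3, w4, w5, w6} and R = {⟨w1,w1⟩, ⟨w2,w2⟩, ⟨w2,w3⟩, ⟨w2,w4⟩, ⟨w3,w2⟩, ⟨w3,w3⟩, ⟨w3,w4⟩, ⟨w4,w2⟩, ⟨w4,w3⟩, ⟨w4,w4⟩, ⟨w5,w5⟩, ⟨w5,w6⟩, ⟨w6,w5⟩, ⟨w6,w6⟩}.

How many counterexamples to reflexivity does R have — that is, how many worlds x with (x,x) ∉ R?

0

R is reflexive; there are no such worlds.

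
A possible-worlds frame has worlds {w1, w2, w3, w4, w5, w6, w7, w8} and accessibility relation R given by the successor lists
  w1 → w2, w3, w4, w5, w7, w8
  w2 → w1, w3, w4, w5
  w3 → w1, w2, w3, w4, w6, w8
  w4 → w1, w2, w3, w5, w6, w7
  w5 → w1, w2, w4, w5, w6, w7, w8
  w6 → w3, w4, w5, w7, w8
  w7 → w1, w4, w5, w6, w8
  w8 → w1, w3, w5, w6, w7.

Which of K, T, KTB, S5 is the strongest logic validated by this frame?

K

Reflexive (axiom T): no — w1 is not related to itself.
Symmetric (axiom B): yes — every pair in R has its reverse in R.
Euclidean (axiom 5): no — w1 R w2 and w1 R w7, but not w2 R w7.
So F validates K; T would additionally require R to be reflexive. The strongest is K.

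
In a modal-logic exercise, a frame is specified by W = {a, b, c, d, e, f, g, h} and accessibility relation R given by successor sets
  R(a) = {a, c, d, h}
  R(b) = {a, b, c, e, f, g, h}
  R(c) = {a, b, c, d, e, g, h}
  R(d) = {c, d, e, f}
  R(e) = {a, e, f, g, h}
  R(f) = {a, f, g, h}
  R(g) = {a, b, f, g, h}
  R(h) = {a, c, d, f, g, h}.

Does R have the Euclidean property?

Euclidean: no — a R d and a R h, but not d R h.

No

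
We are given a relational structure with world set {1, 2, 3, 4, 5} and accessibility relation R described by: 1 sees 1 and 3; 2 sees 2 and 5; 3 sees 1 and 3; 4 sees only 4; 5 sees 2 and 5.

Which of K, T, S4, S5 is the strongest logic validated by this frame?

S5

Reflexive (axiom T): yes — every world is R-related to itself.
Transitive (axiom 4): yes — every two-step R-path is closed by a direct edge.
Euclidean (axiom 5): yes — any two successors of a common world are R-related.
So F validates K, T, S4, S5. The strongest is S5.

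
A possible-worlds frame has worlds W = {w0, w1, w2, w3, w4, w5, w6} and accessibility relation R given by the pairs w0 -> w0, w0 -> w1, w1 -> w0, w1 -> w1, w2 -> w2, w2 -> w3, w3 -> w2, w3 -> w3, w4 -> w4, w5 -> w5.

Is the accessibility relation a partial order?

Reflexive: no — w6 is not related to itself.
Transitive: yes — every two-step R-path is closed by a direct edge.
Antisymmetric: no — w0 R w1 and w1 R w0 with w0 ≠ w1.
So R is not a partial order.

No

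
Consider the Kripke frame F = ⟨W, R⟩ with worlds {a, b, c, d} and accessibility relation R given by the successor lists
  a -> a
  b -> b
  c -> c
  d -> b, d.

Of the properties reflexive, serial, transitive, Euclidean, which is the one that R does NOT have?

Euclidean

Reflexive: yes — every world is R-related to itself.
Serial: yes — every world has a successor (e.g. a R a).
Transitive: yes — every two-step R-path is closed by a direct edge.
Euclidean: no — d R b and d R d, but not b R d.
Only Euclidean fails.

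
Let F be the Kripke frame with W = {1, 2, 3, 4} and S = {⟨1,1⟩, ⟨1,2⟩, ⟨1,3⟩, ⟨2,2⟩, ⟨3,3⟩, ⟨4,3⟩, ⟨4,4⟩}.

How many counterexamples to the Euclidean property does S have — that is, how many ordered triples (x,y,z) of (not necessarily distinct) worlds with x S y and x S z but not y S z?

5

Enumerating: (1,2,1), (1,2,3), (1,3,1), (1,3,2), (4,3,4).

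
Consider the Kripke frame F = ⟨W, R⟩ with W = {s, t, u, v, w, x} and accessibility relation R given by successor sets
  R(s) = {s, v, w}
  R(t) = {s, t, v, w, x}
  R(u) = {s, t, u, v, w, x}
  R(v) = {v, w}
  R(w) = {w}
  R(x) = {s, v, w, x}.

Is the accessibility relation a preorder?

Reflexive: yes — every world is R-related to itself.
Transitive: yes — every two-step R-path is closed by a direct edge.
So R is a preorder.

Yes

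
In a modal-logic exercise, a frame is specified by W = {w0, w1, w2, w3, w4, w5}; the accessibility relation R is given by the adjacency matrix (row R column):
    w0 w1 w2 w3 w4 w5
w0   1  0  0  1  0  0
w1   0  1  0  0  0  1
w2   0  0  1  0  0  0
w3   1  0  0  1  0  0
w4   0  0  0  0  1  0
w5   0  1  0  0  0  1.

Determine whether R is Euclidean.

Euclidean: yes — any two successors of a common world are R-related.

Yes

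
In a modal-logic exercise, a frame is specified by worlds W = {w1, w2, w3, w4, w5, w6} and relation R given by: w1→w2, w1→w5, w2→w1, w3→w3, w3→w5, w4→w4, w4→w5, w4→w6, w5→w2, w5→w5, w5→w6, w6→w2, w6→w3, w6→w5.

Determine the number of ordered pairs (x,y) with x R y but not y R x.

Enumerating: (w1,w5), (w3,w5), (w4,w5), (w4,w6), (w5,w2), (w6,w2), (w6,w3).

7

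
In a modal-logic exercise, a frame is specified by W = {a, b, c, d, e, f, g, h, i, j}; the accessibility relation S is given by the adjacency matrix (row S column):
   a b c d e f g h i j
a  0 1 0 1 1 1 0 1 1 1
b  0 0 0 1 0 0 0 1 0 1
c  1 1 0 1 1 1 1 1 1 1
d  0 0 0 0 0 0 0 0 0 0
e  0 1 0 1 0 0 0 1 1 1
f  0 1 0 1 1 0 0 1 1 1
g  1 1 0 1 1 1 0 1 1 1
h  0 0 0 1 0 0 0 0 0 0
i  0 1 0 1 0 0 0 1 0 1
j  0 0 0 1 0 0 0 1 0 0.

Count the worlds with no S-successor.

Enumerating: d.

1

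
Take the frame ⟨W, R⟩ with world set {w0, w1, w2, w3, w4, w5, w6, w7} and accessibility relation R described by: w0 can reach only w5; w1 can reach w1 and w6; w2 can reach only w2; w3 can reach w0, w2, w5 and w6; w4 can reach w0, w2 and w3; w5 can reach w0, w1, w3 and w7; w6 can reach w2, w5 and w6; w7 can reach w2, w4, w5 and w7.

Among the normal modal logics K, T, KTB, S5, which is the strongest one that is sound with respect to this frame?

Reflexive (axiom T): no — w0 is not related to itself.
Symmetric (axiom B): no — w1 R w6 but not w6 R w1.
Euclidean (axiom 5): no — w3 R w0 and w3 R w2, but not w0 R w2.
So F validates K; T would additionally require R to be reflexive. The strongest is K.

K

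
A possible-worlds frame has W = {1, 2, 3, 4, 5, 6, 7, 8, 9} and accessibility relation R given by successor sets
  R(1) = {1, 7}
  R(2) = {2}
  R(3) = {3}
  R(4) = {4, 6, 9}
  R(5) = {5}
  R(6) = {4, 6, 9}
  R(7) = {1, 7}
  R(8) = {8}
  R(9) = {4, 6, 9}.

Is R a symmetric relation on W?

Symmetric: yes — every pair in R has its reverse in R.

Yes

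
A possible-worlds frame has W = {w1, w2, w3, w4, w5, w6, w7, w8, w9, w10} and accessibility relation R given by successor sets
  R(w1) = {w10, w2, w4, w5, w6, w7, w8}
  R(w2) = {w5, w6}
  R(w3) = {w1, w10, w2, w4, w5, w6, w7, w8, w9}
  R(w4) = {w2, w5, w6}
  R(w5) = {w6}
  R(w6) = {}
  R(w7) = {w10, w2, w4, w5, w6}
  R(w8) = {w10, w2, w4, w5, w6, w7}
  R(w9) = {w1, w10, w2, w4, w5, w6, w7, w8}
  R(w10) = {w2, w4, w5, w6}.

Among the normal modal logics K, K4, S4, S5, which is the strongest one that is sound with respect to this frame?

K4

Transitive (axiom 4): yes — every two-step R-path is closed by a direct edge.
Reflexive (axiom T): no — w1 is not related to itself.
Euclidean (axiom 5): no — w1 R w10 and w1 R w7, but not w10 R w7.
So F validates K, K4; S4 would additionally require R to be reflexive. The strongest is K4.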